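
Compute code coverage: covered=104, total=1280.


Coverage = covered / total * 100
Coverage = 104 / 1280 * 100
Coverage = 8.13%

8.13%


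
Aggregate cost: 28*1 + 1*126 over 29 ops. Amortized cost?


Formula: Amortized cost = Total cost / Operations
Total cost = (28 * 1) + (1 * 126)
Total cost = 28 + 126 = 154
Amortized = 154 / 29 = 5.3103

5.3103


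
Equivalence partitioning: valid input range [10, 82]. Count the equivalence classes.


Valid range: [10, 82]
Class 1: x < 10 — invalid
Class 2: 10 ≤ x ≤ 82 — valid
Class 3: x > 82 — invalid
Total equivalence classes: 3

3 equivalence classes


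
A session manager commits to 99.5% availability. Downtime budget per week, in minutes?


Formula: allowed downtime = period * (100 - SLA) / 100
Period (week) = 10080 minutes
Unavailability fraction = (100 - 99.5) / 100
Allowed downtime = 10080 * (100 - 99.5) / 100
Allowed downtime = 50.4 minutes

50.4 minutes


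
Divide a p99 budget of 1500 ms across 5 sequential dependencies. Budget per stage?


Formula: per_stage = total_budget / stages
per_stage = 1500 / 5
per_stage = 300.0 ms

300.0 ms


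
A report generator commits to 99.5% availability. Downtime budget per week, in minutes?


Formula: allowed downtime = period * (100 - SLA) / 100
Period (week) = 10080 minutes
Unavailability fraction = (100 - 99.5) / 100
Allowed downtime = 10080 * (100 - 99.5) / 100
Allowed downtime = 50.4 minutes

50.4 minutes


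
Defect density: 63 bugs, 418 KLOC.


Defect density = defects / KLOC
Defect density = 63 / 418
Defect density = 0.151 defects/KLOC

0.151 defects/KLOC


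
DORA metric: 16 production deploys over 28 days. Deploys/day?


Formula: deployments per day = releases / days
= 16 / 28
= 0.571 deploys/day
(equivalently, 4.0 deploys/week)

0.571 deploys/day


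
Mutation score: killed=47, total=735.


Mutation score = killed / total * 100
Mutation score = 47 / 735 * 100
Mutation score = 6.39%

6.39%


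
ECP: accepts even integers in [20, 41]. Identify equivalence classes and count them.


Constraint: even integers in [20, 41]
Class 1: x < 20 — out-of-range invalid
Class 2: x in [20,41] but odd — wrong type invalid
Class 3: x in [20,41] and even — valid
Class 4: x > 41 — out-of-range invalid
Total equivalence classes: 4

4 equivalence classes


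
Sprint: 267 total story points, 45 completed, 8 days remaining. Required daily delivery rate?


Formula: Required rate = Remaining points / Days left
Remaining = 267 - 45 = 222 points
Required rate = 222 / 8 = 27.75 points/day

27.75 points/day


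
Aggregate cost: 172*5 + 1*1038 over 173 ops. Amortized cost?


Formula: Amortized cost = Total cost / Operations
Total cost = (172 * 5) + (1 * 1038)
Total cost = 860 + 1038 = 1898
Amortized = 1898 / 173 = 10.9711

10.9711


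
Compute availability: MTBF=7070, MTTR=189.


Availability = MTBF / (MTBF + MTTR)
Availability = 7070 / (7070 + 189)
Availability = 7070 / 7259
Availability = 97.3963%

97.3963%


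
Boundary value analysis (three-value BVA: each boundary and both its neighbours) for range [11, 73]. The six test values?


Range: [11, 73]
Boundaries: just below min, min, min+1, max-1, max, just above max
Values: [10, 11, 12, 72, 73, 74]

[10, 11, 12, 72, 73, 74]


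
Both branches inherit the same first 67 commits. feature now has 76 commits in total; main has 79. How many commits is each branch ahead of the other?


Common ancestor: commit #67
feature commits after divergence: 76 - 67 = 9
main commits after divergence: 79 - 67 = 12
feature is 9 commits ahead of main
main is 12 commits ahead of feature

feature ahead: 9, main ahead: 12


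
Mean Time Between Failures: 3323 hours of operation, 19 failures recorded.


Formula: MTBF = Total operating time / Number of failures
MTBF = 3323 / 19
MTBF = 174.89 hours

174.89 hours


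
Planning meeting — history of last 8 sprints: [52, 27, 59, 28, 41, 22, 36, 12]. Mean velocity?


Formula: Avg velocity = Total points / Number of sprints
Points: [52, 27, 59, 28, 41, 22, 36, 12]
Sum = 52 + 27 + 59 + 28 + 41 + 22 + 36 + 12 = 277
Avg velocity = 277 / 8 = 34.63 points/sprint

34.63 points/sprint


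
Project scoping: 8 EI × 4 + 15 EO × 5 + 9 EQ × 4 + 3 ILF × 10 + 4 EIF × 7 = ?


UFP = EI*4 + EO*5 + EQ*4 + ILF*10 + EIF*7
UFP = 8*4 + 15*5 + 9*4 + 3*10 + 4*7
UFP = 32 + 75 + 36 + 30 + 28
UFP = 201

201


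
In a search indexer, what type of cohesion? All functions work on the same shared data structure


Reasoning: Functions share data
Type: Communicational cohesion

Communicational cohesion


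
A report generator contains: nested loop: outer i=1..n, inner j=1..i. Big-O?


Reasoning: triangle: n(n+1)/2 ~ n^2/2
Complexity: O(n^2)

O(n^2)


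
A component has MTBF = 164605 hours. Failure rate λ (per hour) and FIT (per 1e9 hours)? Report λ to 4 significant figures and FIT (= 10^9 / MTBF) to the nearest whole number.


Formula: λ = 1 / MTBF; FIT = λ × 1e9 = 1e9 / MTBF
λ = 1 / 164605 ≈ 6.075e-06 failures/hour
FIT = 1e9 / 164605 ≈ 6075 failures per 1e9 hours (nearest whole number)

λ = 6.075e-06 /h, FIT = 6075


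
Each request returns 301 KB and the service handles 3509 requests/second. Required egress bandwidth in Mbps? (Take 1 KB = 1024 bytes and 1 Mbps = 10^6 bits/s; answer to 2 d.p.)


Formula: Mbps = payload_bytes * RPS * 8 / 1e6
Payload per request = 301 KB = 301 * 1024 = 308224 bytes
Total bytes/sec = 308224 * 3509 = 1081558016
Total bits/sec = 1081558016 * 8 = 8652464128
Mbps = 8652464128 / 1e6 = 8652.46

8652.46 Mbps


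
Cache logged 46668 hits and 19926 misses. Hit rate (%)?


Formula: hit rate = hits / (hits + misses) * 100
hit rate = 46668 / (46668 + 19926) * 100
hit rate = 46668 / 66594 * 100
hit rate = 70.08%

70.08%


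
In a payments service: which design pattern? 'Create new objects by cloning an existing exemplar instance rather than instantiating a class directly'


This matches the Prototype pattern

Prototype


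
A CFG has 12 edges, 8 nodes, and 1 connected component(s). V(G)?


Formula: V(G) = E - N + 2P
V(G) = 12 - 8 + 2*1
V(G) = 4 + 2
V(G) = 6

6


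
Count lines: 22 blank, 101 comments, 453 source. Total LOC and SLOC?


Total LOC = blank + comment + code
Total LOC = 22 + 101 + 453 = 576
SLOC (source only) = code = 453

Total LOC: 576, SLOC: 453


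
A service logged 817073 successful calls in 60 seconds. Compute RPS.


Formula: throughput = requests / seconds
throughput = 817073 / 60
throughput = 13617.88 requests/second

13617.88 requests/second


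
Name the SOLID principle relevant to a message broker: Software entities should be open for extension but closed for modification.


This describes the Open/Closed Principle (OCP)

Open/Closed Principle (OCP)


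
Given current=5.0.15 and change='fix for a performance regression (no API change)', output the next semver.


Current: 5.0.15
Change category: 'fix for a performance regression (no API change)' → patch bump
SemVer rule: patch bump → increment PATCH (MAJOR and MINOR unchanged)
New: 5.0.16

5.0.16


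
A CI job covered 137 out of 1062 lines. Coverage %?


Coverage = covered / total * 100
Coverage = 137 / 1062 * 100
Coverage = 12.9%

12.9%


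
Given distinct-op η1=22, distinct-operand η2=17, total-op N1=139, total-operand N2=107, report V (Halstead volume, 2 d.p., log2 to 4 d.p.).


Formula: V = N * log2(η), where N = N1 + N2 and η = η1 + η2
η = 22 + 17 = 39
N = 139 + 107 = 246
log2(39) ≈ 5.2854
V = 246 * 5.2854 = 1300.21

1300.21


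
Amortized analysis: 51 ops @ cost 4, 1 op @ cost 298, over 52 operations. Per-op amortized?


Formula: Amortized cost = Total cost / Operations
Total cost = (51 * 4) + (1 * 298)
Total cost = 204 + 298 = 502
Amortized = 502 / 52 = 9.6538

9.6538


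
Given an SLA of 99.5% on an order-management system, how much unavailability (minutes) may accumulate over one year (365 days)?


Formula: allowed downtime = period * (100 - SLA) / 100
Period (year (365 days)) = 525600 minutes
Unavailability fraction = (100 - 99.5) / 100
Allowed downtime = 525600 * (100 - 99.5) / 100
Allowed downtime = 2628.0 minutes

2628.0 minutes


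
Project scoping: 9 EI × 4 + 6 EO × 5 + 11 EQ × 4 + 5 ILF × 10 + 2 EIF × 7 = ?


UFP = EI*4 + EO*5 + EQ*4 + ILF*10 + EIF*7
UFP = 9*4 + 6*5 + 11*4 + 5*10 + 2*7
UFP = 36 + 30 + 44 + 50 + 14
UFP = 174

174


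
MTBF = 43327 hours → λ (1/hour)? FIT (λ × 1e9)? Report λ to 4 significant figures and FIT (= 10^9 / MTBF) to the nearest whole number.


Formula: λ = 1 / MTBF; FIT = λ × 1e9 = 1e9 / MTBF
λ = 1 / 43327 ≈ 2.308e-05 failures/hour
FIT = 1e9 / 43327 ≈ 23080 failures per 1e9 hours (nearest whole number)

λ = 2.308e-05 /h, FIT = 23080


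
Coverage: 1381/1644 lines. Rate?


Coverage = covered / total * 100
Coverage = 1381 / 1644 * 100
Coverage = 84.0%

84.0%


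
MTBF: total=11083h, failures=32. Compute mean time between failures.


Formula: MTBF = Total operating time / Number of failures
MTBF = 11083 / 32
MTBF = 346.34 hours

346.34 hours


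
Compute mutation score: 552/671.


Mutation score = killed / total * 100
Mutation score = 552 / 671 * 100
Mutation score = 82.27%

82.27%


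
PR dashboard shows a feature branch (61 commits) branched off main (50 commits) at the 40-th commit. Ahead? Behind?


Common ancestor: commit #40
feature commits after divergence: 61 - 40 = 21
main commits after divergence: 50 - 40 = 10
feature is 21 commits ahead of main
main is 10 commits ahead of feature

feature ahead: 21, main ahead: 10


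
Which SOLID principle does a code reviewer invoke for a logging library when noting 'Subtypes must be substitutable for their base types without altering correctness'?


This describes the Liskov Substitution Principle (LSP)

Liskov Substitution Principle (LSP)


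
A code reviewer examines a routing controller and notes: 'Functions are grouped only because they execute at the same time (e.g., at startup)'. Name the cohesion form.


Reasoning: Related by timing only
Type: Temporal cohesion

Temporal cohesion


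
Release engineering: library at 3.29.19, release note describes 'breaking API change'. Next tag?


Current: 3.29.19
Change category: 'breaking API change' → major bump
SemVer rule: major bump → increment MAJOR, reset MINOR and PATCH to 0
New: 4.0.0

4.0.0


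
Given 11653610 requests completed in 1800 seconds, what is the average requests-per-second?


Formula: throughput = requests / seconds
throughput = 11653610 / 1800
throughput = 6474.23 requests/second

6474.23 requests/second


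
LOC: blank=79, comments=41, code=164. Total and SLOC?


Total LOC = blank + comment + code
Total LOC = 79 + 41 + 164 = 284
SLOC (source only) = code = 164

Total LOC: 284, SLOC: 164


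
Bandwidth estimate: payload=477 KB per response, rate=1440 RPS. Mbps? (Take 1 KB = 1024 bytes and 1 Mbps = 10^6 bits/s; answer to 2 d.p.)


Formula: Mbps = payload_bytes * RPS * 8 / 1e6
Payload per request = 477 KB = 477 * 1024 = 488448 bytes
Total bytes/sec = 488448 * 1440 = 703365120
Total bits/sec = 703365120 * 8 = 5626920960
Mbps = 5626920960 / 1e6 = 5626.92

5626.92 Mbps


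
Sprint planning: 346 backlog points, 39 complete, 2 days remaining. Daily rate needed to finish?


Formula: Required rate = Remaining points / Days left
Remaining = 346 - 39 = 307 points
Required rate = 307 / 2 = 153.5 points/day

153.5 points/day


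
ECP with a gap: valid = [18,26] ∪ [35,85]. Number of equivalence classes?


Valid ranges: [18,26] and [35,85]
Class 1: x < 18 — invalid
Class 2: 18 ≤ x ≤ 26 — valid
Class 3: 26 < x < 35 — invalid (gap between ranges)
Class 4: 35 ≤ x ≤ 85 — valid
Class 5: x > 85 — invalid
Total equivalence classes: 5

5 equivalence classes


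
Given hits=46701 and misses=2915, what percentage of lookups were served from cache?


Formula: hit rate = hits / (hits + misses) * 100
hit rate = 46701 / (46701 + 2915) * 100
hit rate = 46701 / 49616 * 100
hit rate = 94.12%

94.12%


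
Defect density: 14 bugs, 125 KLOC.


Defect density = defects / KLOC
Defect density = 14 / 125
Defect density = 0.112 defects/KLOC

0.112 defects/KLOC


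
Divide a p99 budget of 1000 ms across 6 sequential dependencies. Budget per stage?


Formula: per_stage = total_budget / stages
per_stage = 1000 / 6
per_stage = 166.67 ms

166.67 ms


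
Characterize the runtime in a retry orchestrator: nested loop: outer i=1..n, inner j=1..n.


Reasoning: n iterations times n iterations
Complexity: O(n^2)

O(n^2)


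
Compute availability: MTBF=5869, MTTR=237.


Availability = MTBF / (MTBF + MTTR)
Availability = 5869 / (5869 + 237)
Availability = 5869 / 6106
Availability = 96.1186%

96.1186%


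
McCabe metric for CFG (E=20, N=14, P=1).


Formula: V(G) = E - N + 2P
V(G) = 20 - 14 + 2*1
V(G) = 6 + 2
V(G) = 8

8


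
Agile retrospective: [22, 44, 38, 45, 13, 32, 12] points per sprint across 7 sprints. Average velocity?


Formula: Avg velocity = Total points / Number of sprints
Points: [22, 44, 38, 45, 13, 32, 12]
Sum = 22 + 44 + 38 + 45 + 13 + 32 + 12 = 206
Avg velocity = 206 / 7 = 29.43 points/sprint

29.43 points/sprint


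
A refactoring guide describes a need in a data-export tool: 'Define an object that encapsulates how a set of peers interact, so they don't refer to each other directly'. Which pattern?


This matches the Mediator pattern

Mediator


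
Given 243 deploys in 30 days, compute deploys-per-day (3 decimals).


Formula: deployments per day = releases / days
= 243 / 30
= 8.1 deploys/day
(equivalently, 56.7 deploys/week)

8.1 deploys/day


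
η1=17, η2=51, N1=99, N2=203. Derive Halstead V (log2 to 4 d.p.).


Formula: V = N * log2(η), where N = N1 + N2 and η = η1 + η2
η = 17 + 51 = 68
N = 99 + 203 = 302
log2(68) ≈ 6.0875
V = 302 * 6.0875 = 1838.43

1838.43


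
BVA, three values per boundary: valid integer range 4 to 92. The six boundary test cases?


Range: [4, 92]
Boundaries: just below min, min, min+1, max-1, max, just above max
Values: [3, 4, 5, 91, 92, 93]

[3, 4, 5, 91, 92, 93]


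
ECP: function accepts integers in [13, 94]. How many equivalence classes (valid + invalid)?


Valid range: [13, 94]
Class 1: x < 13 — invalid
Class 2: 13 ≤ x ≤ 94 — valid
Class 3: x > 94 — invalid
Total equivalence classes: 3

3 equivalence classes


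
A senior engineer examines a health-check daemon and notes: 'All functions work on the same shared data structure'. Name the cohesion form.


Reasoning: Functions share data
Type: Communicational cohesion

Communicational cohesion


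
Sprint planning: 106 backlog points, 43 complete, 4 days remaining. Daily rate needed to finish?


Formula: Required rate = Remaining points / Days left
Remaining = 106 - 43 = 63 points
Required rate = 63 / 4 = 15.75 points/day

15.75 points/day


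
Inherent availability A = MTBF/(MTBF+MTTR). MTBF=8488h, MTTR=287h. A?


Availability = MTBF / (MTBF + MTTR)
Availability = 8488 / (8488 + 287)
Availability = 8488 / 8775
Availability = 96.7293%

96.7293%


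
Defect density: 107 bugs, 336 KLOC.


Defect density = defects / KLOC
Defect density = 107 / 336
Defect density = 0.318 defects/KLOC

0.318 defects/KLOC


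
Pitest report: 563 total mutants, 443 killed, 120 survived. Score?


Mutation score = killed / total * 100
Mutation score = 443 / 563 * 100
Mutation score = 78.69%

78.69%


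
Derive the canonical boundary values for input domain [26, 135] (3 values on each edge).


Range: [26, 135]
Boundaries: just below min, min, min+1, max-1, max, just above max
Values: [25, 26, 27, 134, 135, 136]

[25, 26, 27, 134, 135, 136]


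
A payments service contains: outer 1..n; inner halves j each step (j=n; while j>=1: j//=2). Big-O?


Reasoning: n times log n
Complexity: O(n log n)

O(n log n)


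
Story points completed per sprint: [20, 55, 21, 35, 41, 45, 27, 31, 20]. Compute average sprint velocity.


Formula: Avg velocity = Total points / Number of sprints
Points: [20, 55, 21, 35, 41, 45, 27, 31, 20]
Sum = 20 + 55 + 21 + 35 + 41 + 45 + 27 + 31 + 20 = 295
Avg velocity = 295 / 9 = 32.78 points/sprint

32.78 points/sprint


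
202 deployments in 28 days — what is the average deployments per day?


Formula: deployments per day = releases / days
= 202 / 28
= 7.214 deploys/day
(equivalently, 50.5 deploys/week)

7.214 deploys/day


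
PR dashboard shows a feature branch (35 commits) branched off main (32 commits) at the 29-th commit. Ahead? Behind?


Common ancestor: commit #29
feature commits after divergence: 35 - 29 = 6
main commits after divergence: 32 - 29 = 3
feature is 6 commits ahead of main
main is 3 commits ahead of feature

feature ahead: 6, main ahead: 3


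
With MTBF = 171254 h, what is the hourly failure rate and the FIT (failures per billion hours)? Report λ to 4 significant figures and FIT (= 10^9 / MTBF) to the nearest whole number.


Formula: λ = 1 / MTBF; FIT = λ × 1e9 = 1e9 / MTBF
λ = 1 / 171254 ≈ 5.839e-06 failures/hour
FIT = 1e9 / 171254 ≈ 5839 failures per 1e9 hours (nearest whole number)

λ = 5.839e-06 /h, FIT = 5839


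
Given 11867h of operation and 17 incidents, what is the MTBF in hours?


Formula: MTBF = Total operating time / Number of failures
MTBF = 11867 / 17
MTBF = 698.06 hours

698.06 hours


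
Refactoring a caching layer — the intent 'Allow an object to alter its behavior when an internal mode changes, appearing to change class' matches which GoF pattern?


This matches the State pattern

State


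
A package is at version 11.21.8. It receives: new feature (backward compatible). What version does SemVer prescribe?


Current: 11.21.8
Change category: 'new feature (backward compatible)' → minor bump
SemVer rule: minor bump → increment MINOR, reset PATCH to 0 (MAJOR unchanged)
New: 11.22.0

11.22.0


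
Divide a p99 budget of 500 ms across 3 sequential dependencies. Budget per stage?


Formula: per_stage = total_budget / stages
per_stage = 500 / 3
per_stage = 166.67 ms

166.67 ms


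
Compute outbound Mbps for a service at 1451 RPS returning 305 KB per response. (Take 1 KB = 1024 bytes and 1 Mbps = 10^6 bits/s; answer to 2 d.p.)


Formula: Mbps = payload_bytes * RPS * 8 / 1e6
Payload per request = 305 KB = 305 * 1024 = 312320 bytes
Total bytes/sec = 312320 * 1451 = 453176320
Total bits/sec = 453176320 * 8 = 3625410560
Mbps = 3625410560 / 1e6 = 3625.41

3625.41 Mbps


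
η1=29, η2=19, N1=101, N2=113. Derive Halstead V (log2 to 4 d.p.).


Formula: V = N * log2(η), where N = N1 + N2 and η = η1 + η2
η = 29 + 19 = 48
N = 101 + 113 = 214
log2(48) ≈ 5.5850
V = 214 * 5.5850 = 1195.19

1195.19


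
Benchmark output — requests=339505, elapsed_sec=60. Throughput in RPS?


Formula: throughput = requests / seconds
throughput = 339505 / 60
throughput = 5658.42 requests/second

5658.42 requests/second


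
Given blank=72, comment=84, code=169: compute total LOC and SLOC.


Total LOC = blank + comment + code
Total LOC = 72 + 84 + 169 = 325
SLOC (source only) = code = 169

Total LOC: 325, SLOC: 169


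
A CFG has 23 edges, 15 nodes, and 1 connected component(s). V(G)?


Formula: V(G) = E - N + 2P
V(G) = 23 - 15 + 2*1
V(G) = 8 + 2
V(G) = 10

10


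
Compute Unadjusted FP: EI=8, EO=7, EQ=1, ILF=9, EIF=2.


UFP = EI*4 + EO*5 + EQ*4 + ILF*10 + EIF*7
UFP = 8*4 + 7*5 + 1*4 + 9*10 + 2*7
UFP = 32 + 35 + 4 + 90 + 14
UFP = 175

175


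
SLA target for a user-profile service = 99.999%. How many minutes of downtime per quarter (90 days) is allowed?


Formula: allowed downtime = period * (100 - SLA) / 100
Period (quarter (90 days)) = 129600 minutes
Unavailability fraction = (100 - 99.999) / 100
Allowed downtime = 129600 * (100 - 99.999) / 100
Allowed downtime = 1.296 minutes

1.296 minutes


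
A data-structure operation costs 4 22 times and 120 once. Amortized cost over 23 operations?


Formula: Amortized cost = Total cost / Operations
Total cost = (22 * 4) + (1 * 120)
Total cost = 88 + 120 = 208
Amortized = 208 / 23 = 9.0435

9.0435


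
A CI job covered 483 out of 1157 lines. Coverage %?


Coverage = covered / total * 100
Coverage = 483 / 1157 * 100
Coverage = 41.75%

41.75%


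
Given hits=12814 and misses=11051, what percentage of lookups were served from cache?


Formula: hit rate = hits / (hits + misses) * 100
hit rate = 12814 / (12814 + 11051) * 100
hit rate = 12814 / 23865 * 100
hit rate = 53.69%

53.69%


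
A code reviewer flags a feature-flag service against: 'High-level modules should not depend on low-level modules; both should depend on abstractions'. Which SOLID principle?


This describes the Dependency Inversion Principle (DIP)

Dependency Inversion Principle (DIP)


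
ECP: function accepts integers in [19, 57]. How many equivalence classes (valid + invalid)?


Valid range: [19, 57]
Class 1: x < 19 — invalid
Class 2: 19 ≤ x ≤ 57 — valid
Class 3: x > 57 — invalid
Total equivalence classes: 3

3 equivalence classes


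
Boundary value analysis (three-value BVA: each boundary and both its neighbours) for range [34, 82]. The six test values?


Range: [34, 82]
Boundaries: just below min, min, min+1, max-1, max, just above max
Values: [33, 34, 35, 81, 82, 83]

[33, 34, 35, 81, 82, 83]


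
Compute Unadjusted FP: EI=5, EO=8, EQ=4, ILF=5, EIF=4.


UFP = EI*4 + EO*5 + EQ*4 + ILF*10 + EIF*7
UFP = 5*4 + 8*5 + 4*4 + 5*10 + 4*7
UFP = 20 + 40 + 16 + 50 + 28
UFP = 154

154


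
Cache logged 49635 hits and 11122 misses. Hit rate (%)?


Formula: hit rate = hits / (hits + misses) * 100
hit rate = 49635 / (49635 + 11122) * 100
hit rate = 49635 / 60757 * 100
hit rate = 81.69%

81.69%


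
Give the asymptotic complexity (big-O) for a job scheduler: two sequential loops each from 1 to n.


Reasoning: sequential dominates: O(n) + O(n) = O(n)
Complexity: O(n)

O(n)


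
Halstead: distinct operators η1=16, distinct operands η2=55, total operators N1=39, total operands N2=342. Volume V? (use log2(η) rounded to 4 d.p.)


Formula: V = N * log2(η), where N = N1 + N2 and η = η1 + η2
η = 16 + 55 = 71
N = 39 + 342 = 381
log2(71) ≈ 6.1497
V = 381 * 6.1497 = 2343.04

2343.04


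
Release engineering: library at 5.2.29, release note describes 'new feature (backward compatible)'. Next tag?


Current: 5.2.29
Change category: 'new feature (backward compatible)' → minor bump
SemVer rule: minor bump → increment MINOR, reset PATCH to 0 (MAJOR unchanged)
New: 5.3.0

5.3.0


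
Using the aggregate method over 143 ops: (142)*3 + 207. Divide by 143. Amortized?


Formula: Amortized cost = Total cost / Operations
Total cost = (142 * 3) + (1 * 207)
Total cost = 426 + 207 = 633
Amortized = 633 / 143 = 4.4266

4.4266


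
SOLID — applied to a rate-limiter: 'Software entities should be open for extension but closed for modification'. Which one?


This describes the Open/Closed Principle (OCP)

Open/Closed Principle (OCP)


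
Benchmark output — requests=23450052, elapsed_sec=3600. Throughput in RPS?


Formula: throughput = requests / seconds
throughput = 23450052 / 3600
throughput = 6513.9 requests/second

6513.9 requests/second


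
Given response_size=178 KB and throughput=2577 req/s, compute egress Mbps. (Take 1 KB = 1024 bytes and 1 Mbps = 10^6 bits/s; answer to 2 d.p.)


Formula: Mbps = payload_bytes * RPS * 8 / 1e6
Payload per request = 178 KB = 178 * 1024 = 182272 bytes
Total bytes/sec = 182272 * 2577 = 469714944
Total bits/sec = 469714944 * 8 = 3757719552
Mbps = 3757719552 / 1e6 = 3757.72

3757.72 Mbps


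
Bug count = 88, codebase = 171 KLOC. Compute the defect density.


Defect density = defects / KLOC
Defect density = 88 / 171
Defect density = 0.515 defects/KLOC

0.515 defects/KLOC


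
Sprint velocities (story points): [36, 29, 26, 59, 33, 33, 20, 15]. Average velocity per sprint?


Formula: Avg velocity = Total points / Number of sprints
Points: [36, 29, 26, 59, 33, 33, 20, 15]
Sum = 36 + 29 + 26 + 59 + 33 + 33 + 20 + 15 = 251
Avg velocity = 251 / 8 = 31.38 points/sprint

31.38 points/sprint


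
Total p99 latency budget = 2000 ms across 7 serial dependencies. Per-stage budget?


Formula: per_stage = total_budget / stages
per_stage = 2000 / 7
per_stage = 285.71 ms

285.71 ms


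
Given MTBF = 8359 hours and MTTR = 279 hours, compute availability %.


Availability = MTBF / (MTBF + MTTR)
Availability = 8359 / (8359 + 279)
Availability = 8359 / 8638
Availability = 96.7701%

96.7701%


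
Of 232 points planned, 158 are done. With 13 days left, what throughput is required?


Formula: Required rate = Remaining points / Days left
Remaining = 232 - 158 = 74 points
Required rate = 74 / 13 = 5.69 points/day

5.69 points/day


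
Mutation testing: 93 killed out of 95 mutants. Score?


Mutation score = killed / total * 100
Mutation score = 93 / 95 * 100
Mutation score = 97.89%

97.89%


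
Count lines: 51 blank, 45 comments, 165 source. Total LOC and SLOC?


Total LOC = blank + comment + code
Total LOC = 51 + 45 + 165 = 261
SLOC (source only) = code = 165

Total LOC: 261, SLOC: 165


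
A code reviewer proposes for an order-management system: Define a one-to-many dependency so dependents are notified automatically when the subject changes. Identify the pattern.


This matches the Observer pattern

Observer


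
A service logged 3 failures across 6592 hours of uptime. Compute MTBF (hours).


Formula: MTBF = Total operating time / Number of failures
MTBF = 6592 / 3
MTBF = 2197.33 hours

2197.33 hours


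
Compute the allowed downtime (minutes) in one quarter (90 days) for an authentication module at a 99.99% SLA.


Formula: allowed downtime = period * (100 - SLA) / 100
Period (quarter (90 days)) = 129600 minutes
Unavailability fraction = (100 - 99.99) / 100
Allowed downtime = 129600 * (100 - 99.99) / 100
Allowed downtime = 12.96 minutes

12.96 minutes


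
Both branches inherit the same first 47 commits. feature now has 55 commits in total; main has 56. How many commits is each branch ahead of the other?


Common ancestor: commit #47
feature commits after divergence: 55 - 47 = 8
main commits after divergence: 56 - 47 = 9
feature is 8 commits ahead of main
main is 9 commits ahead of feature

feature ahead: 8, main ahead: 9


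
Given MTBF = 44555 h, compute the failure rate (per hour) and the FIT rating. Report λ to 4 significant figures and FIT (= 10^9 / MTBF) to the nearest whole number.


Formula: λ = 1 / MTBF; FIT = λ × 1e9 = 1e9 / MTBF
λ = 1 / 44555 ≈ 2.244e-05 failures/hour
FIT = 1e9 / 44555 ≈ 22444 failures per 1e9 hours (nearest whole number)

λ = 2.244e-05 /h, FIT = 22444


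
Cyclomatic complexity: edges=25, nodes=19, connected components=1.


Formula: V(G) = E - N + 2P
V(G) = 25 - 19 + 2*1
V(G) = 6 + 2
V(G) = 8

8


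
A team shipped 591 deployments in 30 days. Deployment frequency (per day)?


Formula: deployments per day = releases / days
= 591 / 30
= 19.7 deploys/day
(equivalently, 137.9 deploys/week)

19.7 deploys/day


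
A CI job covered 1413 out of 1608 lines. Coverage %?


Coverage = covered / total * 100
Coverage = 1413 / 1608 * 100
Coverage = 87.87%

87.87%


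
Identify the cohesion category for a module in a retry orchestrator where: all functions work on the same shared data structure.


Reasoning: Functions share data
Type: Communicational cohesion

Communicational cohesion


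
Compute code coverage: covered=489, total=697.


Coverage = covered / total * 100
Coverage = 489 / 697 * 100
Coverage = 70.16%

70.16%


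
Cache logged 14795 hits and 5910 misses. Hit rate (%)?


Formula: hit rate = hits / (hits + misses) * 100
hit rate = 14795 / (14795 + 5910) * 100
hit rate = 14795 / 20705 * 100
hit rate = 71.46%

71.46%


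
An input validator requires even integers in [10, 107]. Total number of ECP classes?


Constraint: even integers in [10, 107]
Class 1: x < 10 — out-of-range invalid
Class 2: x in [10,107] but odd — wrong type invalid
Class 3: x in [10,107] and even — valid
Class 4: x > 107 — out-of-range invalid
Total equivalence classes: 4

4 equivalence classes


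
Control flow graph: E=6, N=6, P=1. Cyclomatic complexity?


Formula: V(G) = E - N + 2P
V(G) = 6 - 6 + 2*1
V(G) = 0 + 2
V(G) = 2

2


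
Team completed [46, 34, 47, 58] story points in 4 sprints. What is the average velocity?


Formula: Avg velocity = Total points / Number of sprints
Points: [46, 34, 47, 58]
Sum = 46 + 34 + 47 + 58 = 185
Avg velocity = 185 / 4 = 46.25 points/sprint

46.25 points/sprint


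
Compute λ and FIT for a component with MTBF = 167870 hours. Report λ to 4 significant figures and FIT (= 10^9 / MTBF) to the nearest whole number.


Formula: λ = 1 / MTBF; FIT = λ × 1e9 = 1e9 / MTBF
λ = 1 / 167870 ≈ 5.957e-06 failures/hour
FIT = 1e9 / 167870 ≈ 5957 failures per 1e9 hours (nearest whole number)

λ = 5.957e-06 /h, FIT = 5957


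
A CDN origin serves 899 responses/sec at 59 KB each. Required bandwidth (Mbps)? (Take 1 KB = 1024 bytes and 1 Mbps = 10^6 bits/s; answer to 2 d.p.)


Formula: Mbps = payload_bytes * RPS * 8 / 1e6
Payload per request = 59 KB = 59 * 1024 = 60416 bytes
Total bytes/sec = 60416 * 899 = 54313984
Total bits/sec = 54313984 * 8 = 434511872
Mbps = 434511872 / 1e6 = 434.51

434.51 Mbps


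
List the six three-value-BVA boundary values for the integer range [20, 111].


Range: [20, 111]
Boundaries: just below min, min, min+1, max-1, max, just above max
Values: [19, 20, 21, 110, 111, 112]

[19, 20, 21, 110, 111, 112]


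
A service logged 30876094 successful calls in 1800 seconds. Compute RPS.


Formula: throughput = requests / seconds
throughput = 30876094 / 1800
throughput = 17153.39 requests/second

17153.39 requests/second


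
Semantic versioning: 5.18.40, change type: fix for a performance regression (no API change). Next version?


Current: 5.18.40
Change category: 'fix for a performance regression (no API change)' → patch bump
SemVer rule: patch bump → increment PATCH (MAJOR and MINOR unchanged)
New: 5.18.41

5.18.41


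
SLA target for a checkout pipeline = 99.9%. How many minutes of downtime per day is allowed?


Formula: allowed downtime = period * (100 - SLA) / 100
Period (day) = 1440 minutes
Unavailability fraction = (100 - 99.9) / 100
Allowed downtime = 1440 * (100 - 99.9) / 100
Allowed downtime = 1.44 minutes

1.44 minutes


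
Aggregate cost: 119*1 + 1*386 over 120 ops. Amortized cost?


Formula: Amortized cost = Total cost / Operations
Total cost = (119 * 1) + (1 * 386)
Total cost = 119 + 386 = 505
Amortized = 505 / 120 = 4.2083

4.2083


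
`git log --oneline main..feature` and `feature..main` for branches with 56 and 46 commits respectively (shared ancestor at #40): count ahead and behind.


Common ancestor: commit #40
feature commits after divergence: 56 - 40 = 16
main commits after divergence: 46 - 40 = 6
feature is 16 commits ahead of main
main is 6 commits ahead of feature

feature ahead: 16, main ahead: 6


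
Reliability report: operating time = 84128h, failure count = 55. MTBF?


Formula: MTBF = Total operating time / Number of failures
MTBF = 84128 / 55
MTBF = 1529.6 hours

1529.6 hours


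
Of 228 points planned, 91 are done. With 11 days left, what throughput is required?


Formula: Required rate = Remaining points / Days left
Remaining = 228 - 91 = 137 points
Required rate = 137 / 11 = 12.45 points/day

12.45 points/day


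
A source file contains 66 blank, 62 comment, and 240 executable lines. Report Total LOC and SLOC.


Total LOC = blank + comment + code
Total LOC = 66 + 62 + 240 = 368
SLOC (source only) = code = 240

Total LOC: 368, SLOC: 240


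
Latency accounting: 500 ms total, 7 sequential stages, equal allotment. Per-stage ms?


Formula: per_stage = total_budget / stages
per_stage = 500 / 7
per_stage = 71.43 ms

71.43 ms


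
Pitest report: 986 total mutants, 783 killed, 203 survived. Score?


Mutation score = killed / total * 100
Mutation score = 783 / 986 * 100
Mutation score = 79.41%

79.41%


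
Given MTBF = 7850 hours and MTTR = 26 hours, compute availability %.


Availability = MTBF / (MTBF + MTTR)
Availability = 7850 / (7850 + 26)
Availability = 7850 / 7876
Availability = 99.6699%

99.6699%


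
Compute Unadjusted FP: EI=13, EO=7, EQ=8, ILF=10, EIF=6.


UFP = EI*4 + EO*5 + EQ*4 + ILF*10 + EIF*7
UFP = 13*4 + 7*5 + 8*4 + 10*10 + 6*7
UFP = 52 + 35 + 32 + 100 + 42
UFP = 261

261


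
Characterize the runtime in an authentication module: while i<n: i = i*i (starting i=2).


Reasoning: squaring drives double-exponential growth; iterations ~ log log n
Complexity: O(log log n)

O(log log n)


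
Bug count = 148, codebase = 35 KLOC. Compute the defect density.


Defect density = defects / KLOC
Defect density = 148 / 35
Defect density = 4.229 defects/KLOC

4.229 defects/KLOC


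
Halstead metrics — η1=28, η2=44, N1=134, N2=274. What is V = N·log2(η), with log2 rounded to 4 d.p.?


Formula: V = N * log2(η), where N = N1 + N2 and η = η1 + η2
η = 28 + 44 = 72
N = 134 + 274 = 408
log2(72) ≈ 6.1699
V = 408 * 6.1699 = 2517.32

2517.32


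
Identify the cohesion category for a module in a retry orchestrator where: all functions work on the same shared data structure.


Reasoning: Functions share data
Type: Communicational cohesion

Communicational cohesion


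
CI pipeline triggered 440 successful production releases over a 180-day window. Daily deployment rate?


Formula: deployments per day = releases / days
= 440 / 180
= 2.444 deploys/day
(equivalently, 17.11 deploys/week)

2.444 deploys/day


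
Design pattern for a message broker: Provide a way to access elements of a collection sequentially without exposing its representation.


This matches the Iterator pattern

Iterator


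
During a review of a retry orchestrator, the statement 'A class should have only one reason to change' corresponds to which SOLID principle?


This describes the Single Responsibility Principle (SRP)

Single Responsibility Principle (SRP)


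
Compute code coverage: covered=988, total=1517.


Coverage = covered / total * 100
Coverage = 988 / 1517 * 100
Coverage = 65.13%

65.13%


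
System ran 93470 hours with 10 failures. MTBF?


Formula: MTBF = Total operating time / Number of failures
MTBF = 93470 / 10
MTBF = 9347.0 hours

9347.0 hours


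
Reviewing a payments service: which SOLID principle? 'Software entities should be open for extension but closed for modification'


This describes the Open/Closed Principle (OCP)

Open/Closed Principle (OCP)


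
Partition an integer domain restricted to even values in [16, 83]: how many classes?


Constraint: even integers in [16, 83]
Class 1: x < 16 — out-of-range invalid
Class 2: x in [16,83] but odd — wrong type invalid
Class 3: x in [16,83] and even — valid
Class 4: x > 83 — out-of-range invalid
Total equivalence classes: 4

4 equivalence classes


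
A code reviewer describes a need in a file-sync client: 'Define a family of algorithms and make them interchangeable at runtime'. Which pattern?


This matches the Strategy pattern

Strategy


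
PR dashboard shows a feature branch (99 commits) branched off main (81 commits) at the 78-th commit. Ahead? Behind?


Common ancestor: commit #78
feature commits after divergence: 99 - 78 = 21
main commits after divergence: 81 - 78 = 3
feature is 21 commits ahead of main
main is 3 commits ahead of feature

feature ahead: 21, main ahead: 3


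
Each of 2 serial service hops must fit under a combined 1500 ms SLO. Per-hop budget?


Formula: per_stage = total_budget / stages
per_stage = 1500 / 2
per_stage = 750.0 ms

750.0 ms


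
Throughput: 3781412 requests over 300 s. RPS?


Formula: throughput = requests / seconds
throughput = 3781412 / 300
throughput = 12604.71 requests/second

12604.71 requests/second


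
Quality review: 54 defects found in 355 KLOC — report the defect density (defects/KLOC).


Defect density = defects / KLOC
Defect density = 54 / 355
Defect density = 0.152 defects/KLOC

0.152 defects/KLOC


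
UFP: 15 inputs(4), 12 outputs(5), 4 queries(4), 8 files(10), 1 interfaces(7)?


UFP = EI*4 + EO*5 + EQ*4 + ILF*10 + EIF*7
UFP = 15*4 + 12*5 + 4*4 + 8*10 + 1*7
UFP = 60 + 60 + 16 + 80 + 7
UFP = 223

223


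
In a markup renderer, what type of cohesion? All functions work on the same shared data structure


Reasoning: Functions share data
Type: Communicational cohesion

Communicational cohesion


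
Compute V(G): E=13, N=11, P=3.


Formula: V(G) = E - N + 2P
V(G) = 13 - 11 + 2*3
V(G) = 2 + 6
V(G) = 8

8


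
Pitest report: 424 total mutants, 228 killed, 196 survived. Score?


Mutation score = killed / total * 100
Mutation score = 228 / 424 * 100
Mutation score = 53.77%

53.77%


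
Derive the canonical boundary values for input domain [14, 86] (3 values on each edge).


Range: [14, 86]
Boundaries: just below min, min, min+1, max-1, max, just above max
Values: [13, 14, 15, 85, 86, 87]

[13, 14, 15, 85, 86, 87]


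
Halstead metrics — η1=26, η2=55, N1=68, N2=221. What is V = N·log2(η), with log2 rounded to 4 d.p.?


Formula: V = N * log2(η), where N = N1 + N2 and η = η1 + η2
η = 26 + 55 = 81
N = 68 + 221 = 289
log2(81) ≈ 6.3399
V = 289 * 6.3399 = 1832.23

1832.23


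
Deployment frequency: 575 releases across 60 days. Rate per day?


Formula: deployments per day = releases / days
= 575 / 60
= 9.583 deploys/day
(equivalently, 67.08 deploys/week)

9.583 deploys/day


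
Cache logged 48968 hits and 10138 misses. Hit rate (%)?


Formula: hit rate = hits / (hits + misses) * 100
hit rate = 48968 / (48968 + 10138) * 100
hit rate = 48968 / 59106 * 100
hit rate = 82.85%

82.85%


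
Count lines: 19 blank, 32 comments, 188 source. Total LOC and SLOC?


Total LOC = blank + comment + code
Total LOC = 19 + 32 + 188 = 239
SLOC (source only) = code = 188

Total LOC: 239, SLOC: 188


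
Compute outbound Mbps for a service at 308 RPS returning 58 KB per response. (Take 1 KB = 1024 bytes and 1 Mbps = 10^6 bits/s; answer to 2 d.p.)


Formula: Mbps = payload_bytes * RPS * 8 / 1e6
Payload per request = 58 KB = 58 * 1024 = 59392 bytes
Total bytes/sec = 59392 * 308 = 18292736
Total bits/sec = 18292736 * 8 = 146341888
Mbps = 146341888 / 1e6 = 146.34

146.34 Mbps


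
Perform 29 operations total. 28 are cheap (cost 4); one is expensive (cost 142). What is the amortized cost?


Formula: Amortized cost = Total cost / Operations
Total cost = (28 * 4) + (1 * 142)
Total cost = 112 + 142 = 254
Amortized = 254 / 29 = 8.7586

8.7586


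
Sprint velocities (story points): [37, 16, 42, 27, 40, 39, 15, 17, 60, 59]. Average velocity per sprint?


Formula: Avg velocity = Total points / Number of sprints
Points: [37, 16, 42, 27, 40, 39, 15, 17, 60, 59]
Sum = 37 + 16 + 42 + 27 + 40 + 39 + 15 + 17 + 60 + 59 = 352
Avg velocity = 352 / 10 = 35.2 points/sprint

35.2 points/sprint


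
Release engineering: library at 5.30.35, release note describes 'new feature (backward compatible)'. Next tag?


Current: 5.30.35
Change category: 'new feature (backward compatible)' → minor bump
SemVer rule: minor bump → increment MINOR, reset PATCH to 0 (MAJOR unchanged)
New: 5.31.0

5.31.0


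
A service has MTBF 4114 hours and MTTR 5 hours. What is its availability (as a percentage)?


Availability = MTBF / (MTBF + MTTR)
Availability = 4114 / (4114 + 5)
Availability = 4114 / 4119
Availability = 99.8786%

99.8786%


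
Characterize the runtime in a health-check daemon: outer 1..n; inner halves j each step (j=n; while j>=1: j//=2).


Reasoning: n times log n
Complexity: O(n log n)

O(n log n)
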